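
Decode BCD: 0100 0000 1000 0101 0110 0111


Each 4-bit group → digit:
  0100 → 4
  0000 → 0
  1000 → 8
  0101 → 5
  0110 → 6
  0111 → 7
= 408567


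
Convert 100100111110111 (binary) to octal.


Group into 3-bit groups: 100100111110111
  100 = 4
  100 = 4
  111 = 7
  110 = 6
  111 = 7
= 0o44767


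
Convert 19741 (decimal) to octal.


Divide by 8 repeatedly:
19741 ÷ 8 = 2467 remainder 5
2467 ÷ 8 = 308 remainder 3
308 ÷ 8 = 38 remainder 4
38 ÷ 8 = 4 remainder 6
4 ÷ 8 = 0 remainder 4
Reading remainders bottom-up:
= 0o46435


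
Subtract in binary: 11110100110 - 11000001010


Align and subtract column by column (LSB to MSB, borrowing when needed):
  11110100110
- 11000001010
  -----------
  col 0: (0 - 0 borrow-in) - 0 → 0 - 0 = 0, borrow out 0
  col 1: (1 - 0 borrow-in) - 1 → 1 - 1 = 0, borrow out 0
  col 2: (1 - 0 borrow-in) - 0 → 1 - 0 = 1, borrow out 0
  col 3: (0 - 0 borrow-in) - 1 → borrow from next column: (0+2) - 1 = 1, borrow out 1
  col 4: (0 - 1 borrow-in) - 0 → borrow from next column: (-1+2) - 0 = 1, borrow out 1
  col 5: (1 - 1 borrow-in) - 0 → 0 - 0 = 0, borrow out 0
  col 6: (0 - 0 borrow-in) - 0 → 0 - 0 = 0, borrow out 0
  col 7: (1 - 0 borrow-in) - 0 → 1 - 0 = 1, borrow out 0
  col 8: (1 - 0 borrow-in) - 0 → 1 - 0 = 1, borrow out 0
  col 9: (1 - 0 borrow-in) - 1 → 1 - 1 = 0, borrow out 0
  col 10: (1 - 0 borrow-in) - 1 → 1 - 1 = 0, borrow out 0
Reading bits MSB→LSB: 00110011100
Strip leading zeros: 110011100
= 110011100


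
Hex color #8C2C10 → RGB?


Hex: #8C2C10
R = 8C₁₆ = 140
G = 2C₁₆ = 44
B = 10₁₆ = 16
= RGB(140, 44, 16)


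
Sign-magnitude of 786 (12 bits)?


Sign bit: 0 (positive)
Magnitude: 786 = 01100010010
= 001100010010


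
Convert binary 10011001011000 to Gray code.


Binary: 10011001011000
Gray code: G = B XOR (B >> 1)
B >> 1 = 01001100101100
10011001011000 XOR 01001100101100:
  1 XOR 0 = 1
  0 XOR 1 = 1
  0 XOR 0 = 0
  1 XOR 0 = 1
  1 XOR 1 = 0
  0 XOR 1 = 1
  0 XOR 0 = 0
  1 XOR 0 = 1
  0 XOR 1 = 1
  1 XOR 0 = 1
  1 XOR 1 = 0
  0 XOR 1 = 1
  0 XOR 0 = 0
  0 XOR 0 = 0
= 11010101110100


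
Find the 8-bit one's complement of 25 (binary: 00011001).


Original: 00011001
Invert all bits:
  bit 0: 0 → 1
  bit 1: 0 → 1
  bit 2: 0 → 1
  bit 3: 1 → 0
  bit 4: 1 → 0
  bit 5: 0 → 1
  bit 6: 0 → 1
  bit 7: 1 → 0
= 11100110


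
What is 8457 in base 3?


Divide by 3 repeatedly:
8457 ÷ 3 = 2819 remainder 0
2819 ÷ 3 = 939 remainder 2
939 ÷ 3 = 313 remainder 0
313 ÷ 3 = 104 remainder 1
104 ÷ 3 = 34 remainder 2
34 ÷ 3 = 11 remainder 1
11 ÷ 3 = 3 remainder 2
3 ÷ 3 = 1 remainder 0
1 ÷ 3 = 0 remainder 1
Reading remainders bottom-up:
= 102121020


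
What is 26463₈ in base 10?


Positional values:
Position 0: 3 × 8^0 = 3
Position 1: 6 × 8^1 = 48
Position 2: 4 × 8^2 = 256
Position 3: 6 × 8^3 = 3072
Position 4: 2 × 8^4 = 8192
Sum = 3 + 48 + 256 + 3072 + 8192
= 11571


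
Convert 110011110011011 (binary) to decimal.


Positional values:
Bit 0: 1 × 2^0 = 1
Bit 1: 1 × 2^1 = 2
Bit 3: 1 × 2^3 = 8
Bit 4: 1 × 2^4 = 16
Bit 7: 1 × 2^7 = 128
Bit 8: 1 × 2^8 = 256
Bit 9: 1 × 2^9 = 512
Bit 10: 1 × 2^10 = 1024
Bit 13: 1 × 2^13 = 8192
Bit 14: 1 × 2^14 = 16384
Sum = 1 + 2 + 8 + 16 + 128 + 256 + 512 + 1024 + 8192 + 16384
= 26523


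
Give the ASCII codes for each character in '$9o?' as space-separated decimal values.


String: '$9o?'  (4 characters)
Per-character ASCII lookup:
  '$': special character: '$' = 36
  '9': digits start at 48: '9' = 48 + 9 = 57
  'o': lowercase starts at 97: 'o' = 97 + 14 = 111
  '?': special character: '?' = 63
= 36 57 111 63


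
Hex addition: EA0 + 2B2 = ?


Align and add column by column (LSB to MSB, each column mod 16 with carry):
  0EA0
+ 02B2
  ----
  col 0: 0(0) + 2(2) + 0 (carry in) = 2 → 2(2), carry out 0
  col 1: A(10) + B(11) + 0 (carry in) = 21 → 5(5), carry out 1
  col 2: E(14) + 2(2) + 1 (carry in) = 17 → 1(1), carry out 1
  col 3: 0(0) + 0(0) + 1 (carry in) = 1 → 1(1), carry out 0
Reading digits MSB→LSB: 1152
Strip leading zeros: 1152
= 0x1152


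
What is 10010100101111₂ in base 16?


Group into 4-bit nibbles: 0010010100101111
  0010 = 2
  0101 = 5
  0010 = 2
  1111 = F
= 0x252F


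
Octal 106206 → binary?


Each octal digit → 3 binary bits:
  1 = 001
  0 = 000
  6 = 110
  2 = 010
  0 = 000
  6 = 110
Concatenate: 001 000 110 010 000 110
= 001000110010000110


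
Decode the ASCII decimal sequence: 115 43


Codes (decimal): 115 43
Per-code ASCII lookup:
  115  (range 97-122: lowercase, 115 - 97 = 18) → 's'
  43  (special character) → '+'
= 's+'


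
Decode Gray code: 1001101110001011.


Gray code: 1001101110001011
MSB stays the same: 1
Each subsequent bit = prev_binary XOR current_gray:
  B[1] = 1 XOR 0 = 1
  B[2] = 1 XOR 0 = 1
  B[3] = 1 XOR 1 = 0
  B[4] = 0 XOR 1 = 1
  B[5] = 1 XOR 0 = 1
  B[6] = 1 XOR 1 = 0
  B[7] = 0 XOR 1 = 1
  B[8] = 1 XOR 1 = 0
  B[9] = 0 XOR 0 = 0
  B[10] = 0 XOR 0 = 0
  B[11] = 0 XOR 0 = 0
  B[12] = 0 XOR 1 = 1
  B[13] = 1 XOR 0 = 1
  B[14] = 1 XOR 1 = 0
  B[15] = 0 XOR 1 = 1
= 1110110100001101 (60685 decimal)


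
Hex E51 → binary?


Each hex digit → 4 binary bits:
  E = 1110
  5 = 0101
  1 = 0001
Concatenate: 1110 0101 0001
= 111001010001


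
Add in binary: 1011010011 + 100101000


Align and add column by column (LSB to MSB, carry propagating):
  01011010011
+ 00100101000
  -----------
  col 0: 1 + 0 + 0 (carry in) = 1 → bit 1, carry out 0
  col 1: 1 + 0 + 0 (carry in) = 1 → bit 1, carry out 0
  col 2: 0 + 0 + 0 (carry in) = 0 → bit 0, carry out 0
  col 3: 0 + 1 + 0 (carry in) = 1 → bit 1, carry out 0
  col 4: 1 + 0 + 0 (carry in) = 1 → bit 1, carry out 0
  col 5: 0 + 1 + 0 (carry in) = 1 → bit 1, carry out 0
  col 6: 1 + 0 + 0 (carry in) = 1 → bit 1, carry out 0
  col 7: 1 + 0 + 0 (carry in) = 1 → bit 1, carry out 0
  col 8: 0 + 1 + 0 (carry in) = 1 → bit 1, carry out 0
  col 9: 1 + 0 + 0 (carry in) = 1 → bit 1, carry out 0
  col 10: 0 + 0 + 0 (carry in) = 0 → bit 0, carry out 0
Reading bits MSB→LSB: 01111111011
Strip leading zeros: 1111111011
= 1111111011


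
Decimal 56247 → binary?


Divide by 2 repeatedly:
56247 ÷ 2 = 28123 remainder 1
28123 ÷ 2 = 14061 remainder 1
14061 ÷ 2 = 7030 remainder 1
7030 ÷ 2 = 3515 remainder 0
3515 ÷ 2 = 1757 remainder 1
1757 ÷ 2 = 878 remainder 1
878 ÷ 2 = 439 remainder 0
439 ÷ 2 = 219 remainder 1
219 ÷ 2 = 109 remainder 1
109 ÷ 2 = 54 remainder 1
54 ÷ 2 = 27 remainder 0
27 ÷ 2 = 13 remainder 1
13 ÷ 2 = 6 remainder 1
6 ÷ 2 = 3 remainder 0
3 ÷ 2 = 1 remainder 1
1 ÷ 2 = 0 remainder 1
Reading remainders bottom-up:
= 1101101110110111


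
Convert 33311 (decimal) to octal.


Divide by 8 repeatedly:
33311 ÷ 8 = 4163 remainder 7
4163 ÷ 8 = 520 remainder 3
520 ÷ 8 = 65 remainder 0
65 ÷ 8 = 8 remainder 1
8 ÷ 8 = 1 remainder 0
1 ÷ 8 = 0 remainder 1
Reading remainders bottom-up:
= 0o101037


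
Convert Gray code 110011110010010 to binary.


Gray code: 110011110010010
MSB stays the same: 1
Each subsequent bit = prev_binary XOR current_gray:
  B[1] = 1 XOR 1 = 0
  B[2] = 0 XOR 0 = 0
  B[3] = 0 XOR 0 = 0
  B[4] = 0 XOR 1 = 1
  B[5] = 1 XOR 1 = 0
  B[6] = 0 XOR 1 = 1
  B[7] = 1 XOR 1 = 0
  B[8] = 0 XOR 0 = 0
  B[9] = 0 XOR 0 = 0
  B[10] = 0 XOR 1 = 1
  B[11] = 1 XOR 0 = 1
  B[12] = 1 XOR 0 = 1
  B[13] = 1 XOR 1 = 0
  B[14] = 0 XOR 0 = 0
= 100010100011100 (17692 decimal)


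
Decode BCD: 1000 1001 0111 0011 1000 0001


Each 4-bit group → digit:
  1000 → 8
  1001 → 9
  0111 → 7
  0011 → 3
  1000 → 8
  0001 → 1
= 897381


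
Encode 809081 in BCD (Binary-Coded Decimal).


Each digit → 4-bit binary:
  8 → 1000
  0 → 0000
  9 → 1001
  0 → 0000
  8 → 1000
  1 → 0001
= 1000 0000 1001 0000 1000 0001


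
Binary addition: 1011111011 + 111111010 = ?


Align and add column by column (LSB to MSB, carry propagating):
  01011111011
+ 00111111010
  -----------
  col 0: 1 + 0 + 0 (carry in) = 1 → bit 1, carry out 0
  col 1: 1 + 1 + 0 (carry in) = 2 → bit 0, carry out 1
  col 2: 0 + 0 + 1 (carry in) = 1 → bit 1, carry out 0
  col 3: 1 + 1 + 0 (carry in) = 2 → bit 0, carry out 1
  col 4: 1 + 1 + 1 (carry in) = 3 → bit 1, carry out 1
  col 5: 1 + 1 + 1 (carry in) = 3 → bit 1, carry out 1
  col 6: 1 + 1 + 1 (carry in) = 3 → bit 1, carry out 1
  col 7: 1 + 1 + 1 (carry in) = 3 → bit 1, carry out 1
  col 8: 0 + 1 + 1 (carry in) = 2 → bit 0, carry out 1
  col 9: 1 + 0 + 1 (carry in) = 2 → bit 0, carry out 1
  col 10: 0 + 0 + 1 (carry in) = 1 → bit 1, carry out 0
Reading bits MSB→LSB: 10011110101
Strip leading zeros: 10011110101
= 10011110101


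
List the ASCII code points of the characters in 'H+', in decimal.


String: 'H+'  (2 characters)
Per-character ASCII lookup:
  'H': uppercase starts at 65: 'H' = 65 + 7 = 72
  '+': special character: '+' = 43
= 72 43


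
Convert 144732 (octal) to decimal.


Positional values:
Position 0: 2 × 8^0 = 2
Position 1: 3 × 8^1 = 24
Position 2: 7 × 8^2 = 448
Position 3: 4 × 8^3 = 2048
Position 4: 4 × 8^4 = 16384
Position 5: 1 × 8^5 = 32768
Sum = 2 + 24 + 448 + 2048 + 16384 + 32768
= 51674


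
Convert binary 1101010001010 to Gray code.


Binary: 1101010001010
Gray code: G = B XOR (B >> 1)
B >> 1 = 0110101000101
1101010001010 XOR 0110101000101:
  1 XOR 0 = 1
  1 XOR 1 = 0
  0 XOR 1 = 1
  1 XOR 0 = 1
  0 XOR 1 = 1
  1 XOR 0 = 1
  0 XOR 1 = 1
  0 XOR 0 = 0
  0 XOR 0 = 0
  1 XOR 0 = 1
  0 XOR 1 = 1
  1 XOR 0 = 1
  0 XOR 1 = 1
= 1011111001111


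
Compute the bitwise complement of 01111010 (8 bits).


Original: 01111010
Invert all bits:
  bit 0: 0 → 1
  bit 1: 1 → 0
  bit 2: 1 → 0
  bit 3: 1 → 0
  bit 4: 1 → 0
  bit 5: 0 → 1
  bit 6: 1 → 0
  bit 7: 0 → 1
= 10000101


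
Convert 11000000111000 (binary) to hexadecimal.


Group into 4-bit nibbles: 0011000000111000
  0011 = 3
  0000 = 0
  0011 = 3
  1000 = 8
= 0x3038


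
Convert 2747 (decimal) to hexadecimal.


Divide by 16 repeatedly:
2747 ÷ 16 = 171 remainder 11 (B)
171 ÷ 16 = 10 remainder 11 (B)
10 ÷ 16 = 0 remainder 10 (A)
Reading remainders bottom-up:
= 0xABB


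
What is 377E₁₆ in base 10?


Positional values:
Position 0: E × 16^0 = 14 × 1 = 14
Position 1: 7 × 16^1 = 7 × 16 = 112
Position 2: 7 × 16^2 = 7 × 256 = 1792
Position 3: 3 × 16^3 = 3 × 4096 = 12288
Sum = 14 + 112 + 1792 + 12288
= 14206


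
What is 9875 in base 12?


Divide by 12 repeatedly:
9875 ÷ 12 = 822 remainder 11
822 ÷ 12 = 68 remainder 6
68 ÷ 12 = 5 remainder 8
5 ÷ 12 = 0 remainder 5
Reading remainders bottom-up:
= 586B


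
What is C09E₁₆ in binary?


Each hex digit → 4 binary bits:
  C = 1100
  0 = 0000
  9 = 1001
  E = 1110
Concatenate: 1100 0000 1001 1110
= 1100000010011110


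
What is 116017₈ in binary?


Each octal digit → 3 binary bits:
  1 = 001
  1 = 001
  6 = 110
  0 = 000
  1 = 001
  7 = 111
Concatenate: 001 001 110 000 001 111
= 001001110000001111


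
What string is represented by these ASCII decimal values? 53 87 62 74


Codes (decimal): 53 87 62 74
Per-code ASCII lookup:
  53  (range 48-57: digits, 53 - 48 = 5) → '5'
  87  (range 65-90: uppercase, 87 - 65 = 22) → 'W'
  62  (special character) → '>'
  74  (range 65-90: uppercase, 74 - 65 = 9) → 'J'
= '5W>J'


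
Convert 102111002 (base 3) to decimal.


Positional values (base 3):
  2 × 3^0 = 2 × 1 = 2
  0 × 3^1 = 0 × 3 = 0
  0 × 3^2 = 0 × 9 = 0
  1 × 3^3 = 1 × 27 = 27
  1 × 3^4 = 1 × 81 = 81
  1 × 3^5 = 1 × 243 = 243
  2 × 3^6 = 2 × 729 = 1458
  0 × 3^7 = 0 × 2187 = 0
  1 × 3^8 = 1 × 6561 = 6561
Sum = 2 + 0 + 0 + 27 + 81 + 243 + 1458 + 0 + 6561
= 8372


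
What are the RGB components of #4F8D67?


Hex: #4F8D67
R = 4F₁₆ = 79
G = 8D₁₆ = 141
B = 67₁₆ = 103
= RGB(79, 141, 103)


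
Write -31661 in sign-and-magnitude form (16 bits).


Sign bit: 1 (negative)
Magnitude: 31661 = 111101110101101
= 1111101110101101


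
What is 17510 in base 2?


Divide by 2 repeatedly:
17510 ÷ 2 = 8755 remainder 0
8755 ÷ 2 = 4377 remainder 1
4377 ÷ 2 = 2188 remainder 1
2188 ÷ 2 = 1094 remainder 0
1094 ÷ 2 = 547 remainder 0
547 ÷ 2 = 273 remainder 1
273 ÷ 2 = 136 remainder 1
136 ÷ 2 = 68 remainder 0
68 ÷ 2 = 34 remainder 0
34 ÷ 2 = 17 remainder 0
17 ÷ 2 = 8 remainder 1
8 ÷ 2 = 4 remainder 0
4 ÷ 2 = 2 remainder 0
2 ÷ 2 = 1 remainder 0
1 ÷ 2 = 0 remainder 1
Reading remainders bottom-up:
= 100010001100110


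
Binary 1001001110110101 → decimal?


Positional values:
Bit 0: 1 × 2^0 = 1
Bit 2: 1 × 2^2 = 4
Bit 4: 1 × 2^4 = 16
Bit 5: 1 × 2^5 = 32
Bit 7: 1 × 2^7 = 128
Bit 8: 1 × 2^8 = 256
Bit 9: 1 × 2^9 = 512
Bit 12: 1 × 2^12 = 4096
Bit 15: 1 × 2^15 = 32768
Sum = 1 + 4 + 16 + 32 + 128 + 256 + 512 + 4096 + 32768
= 37813


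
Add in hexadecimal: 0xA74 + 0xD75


Align and add column by column (LSB to MSB, each column mod 16 with carry):
  0A74
+ 0D75
  ----
  col 0: 4(4) + 5(5) + 0 (carry in) = 9 → 9(9), carry out 0
  col 1: 7(7) + 7(7) + 0 (carry in) = 14 → E(14), carry out 0
  col 2: A(10) + D(13) + 0 (carry in) = 23 → 7(7), carry out 1
  col 3: 0(0) + 0(0) + 1 (carry in) = 1 → 1(1), carry out 0
Reading digits MSB→LSB: 17E9
Strip leading zeros: 17E9
= 0x17E9


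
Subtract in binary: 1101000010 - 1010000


Align and subtract column by column (LSB to MSB, borrowing when needed):
  1101000010
- 0001010000
  ----------
  col 0: (0 - 0 borrow-in) - 0 → 0 - 0 = 0, borrow out 0
  col 1: (1 - 0 borrow-in) - 0 → 1 - 0 = 1, borrow out 0
  col 2: (0 - 0 borrow-in) - 0 → 0 - 0 = 0, borrow out 0
  col 3: (0 - 0 borrow-in) - 0 → 0 - 0 = 0, borrow out 0
  col 4: (0 - 0 borrow-in) - 1 → borrow from next column: (0+2) - 1 = 1, borrow out 1
  col 5: (0 - 1 borrow-in) - 0 → borrow from next column: (-1+2) - 0 = 1, borrow out 1
  col 6: (1 - 1 borrow-in) - 1 → borrow from next column: (0+2) - 1 = 1, borrow out 1
  col 7: (0 - 1 borrow-in) - 0 → borrow from next column: (-1+2) - 0 = 1, borrow out 1
  col 8: (1 - 1 borrow-in) - 0 → 0 - 0 = 0, borrow out 0
  col 9: (1 - 0 borrow-in) - 0 → 1 - 0 = 1, borrow out 0
Reading bits MSB→LSB: 1011110010
Strip leading zeros: 1011110010
= 1011110010


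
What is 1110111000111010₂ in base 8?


Group into 3-bit groups: 001110111000111010
  001 = 1
  110 = 6
  111 = 7
  000 = 0
  111 = 7
  010 = 2
= 0o167072


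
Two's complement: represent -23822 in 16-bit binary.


Original: 0101110100001110
Step 1 - Invert all bits: 1010001011110001
Step 2 - Add 1: 1010001011110001 + 1
= 1010001011110010 (represents -23822)


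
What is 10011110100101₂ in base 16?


Group into 4-bit nibbles: 0010011110100101
  0010 = 2
  0111 = 7
  1010 = A
  0101 = 5
= 0x27A5


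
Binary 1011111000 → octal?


Group into 3-bit groups: 001011111000
  001 = 1
  011 = 3
  111 = 7
  000 = 0
= 0o1370


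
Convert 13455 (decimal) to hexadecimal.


Divide by 16 repeatedly:
13455 ÷ 16 = 840 remainder 15 (F)
840 ÷ 16 = 52 remainder 8 (8)
52 ÷ 16 = 3 remainder 4 (4)
3 ÷ 16 = 0 remainder 3 (3)
Reading remainders bottom-up:
= 0x348F


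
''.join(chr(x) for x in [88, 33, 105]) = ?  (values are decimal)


Codes (decimal): 88 33 105
Per-code ASCII lookup:
  88  (range 65-90: uppercase, 88 - 65 = 23) → 'X'
  33  (special character) → '!'
  105  (range 97-122: lowercase, 105 - 97 = 8) → 'i'
= 'X!i'


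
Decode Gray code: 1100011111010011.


Gray code: 1100011111010011
MSB stays the same: 1
Each subsequent bit = prev_binary XOR current_gray:
  B[1] = 1 XOR 1 = 0
  B[2] = 0 XOR 0 = 0
  B[3] = 0 XOR 0 = 0
  B[4] = 0 XOR 0 = 0
  B[5] = 0 XOR 1 = 1
  B[6] = 1 XOR 1 = 0
  B[7] = 0 XOR 1 = 1
  B[8] = 1 XOR 1 = 0
  B[9] = 0 XOR 1 = 1
  B[10] = 1 XOR 0 = 1
  B[11] = 1 XOR 1 = 0
  B[12] = 0 XOR 0 = 0
  B[13] = 0 XOR 0 = 0
  B[14] = 0 XOR 1 = 1
  B[15] = 1 XOR 1 = 0
= 1000010101100010 (34146 decimal)


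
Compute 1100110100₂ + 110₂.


Align and add column by column (LSB to MSB, carry propagating):
  01100110100
+ 00000000110
  -----------
  col 0: 0 + 0 + 0 (carry in) = 0 → bit 0, carry out 0
  col 1: 0 + 1 + 0 (carry in) = 1 → bit 1, carry out 0
  col 2: 1 + 1 + 0 (carry in) = 2 → bit 0, carry out 1
  col 3: 0 + 0 + 1 (carry in) = 1 → bit 1, carry out 0
  col 4: 1 + 0 + 0 (carry in) = 1 → bit 1, carry out 0
  col 5: 1 + 0 + 0 (carry in) = 1 → bit 1, carry out 0
  col 6: 0 + 0 + 0 (carry in) = 0 → bit 0, carry out 0
  col 7: 0 + 0 + 0 (carry in) = 0 → bit 0, carry out 0
  col 8: 1 + 0 + 0 (carry in) = 1 → bit 1, carry out 0
  col 9: 1 + 0 + 0 (carry in) = 1 → bit 1, carry out 0
  col 10: 0 + 0 + 0 (carry in) = 0 → bit 0, carry out 0
Reading bits MSB→LSB: 01100111010
Strip leading zeros: 1100111010
= 1100111010


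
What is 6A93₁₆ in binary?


Each hex digit → 4 binary bits:
  6 = 0110
  A = 1010
  9 = 1001
  3 = 0011
Concatenate: 0110 1010 1001 0011
= 0110101010010011


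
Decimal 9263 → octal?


Divide by 8 repeatedly:
9263 ÷ 8 = 1157 remainder 7
1157 ÷ 8 = 144 remainder 5
144 ÷ 8 = 18 remainder 0
18 ÷ 8 = 2 remainder 2
2 ÷ 8 = 0 remainder 2
Reading remainders bottom-up:
= 0o22057


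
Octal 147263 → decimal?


Positional values:
Position 0: 3 × 8^0 = 3
Position 1: 6 × 8^1 = 48
Position 2: 2 × 8^2 = 128
Position 3: 7 × 8^3 = 3584
Position 4: 4 × 8^4 = 16384
Position 5: 1 × 8^5 = 32768
Sum = 3 + 48 + 128 + 3584 + 16384 + 32768
= 52915


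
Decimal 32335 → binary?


Divide by 2 repeatedly:
32335 ÷ 2 = 16167 remainder 1
16167 ÷ 2 = 8083 remainder 1
8083 ÷ 2 = 4041 remainder 1
4041 ÷ 2 = 2020 remainder 1
2020 ÷ 2 = 1010 remainder 0
1010 ÷ 2 = 505 remainder 0
505 ÷ 2 = 252 remainder 1
252 ÷ 2 = 126 remainder 0
126 ÷ 2 = 63 remainder 0
63 ÷ 2 = 31 remainder 1
31 ÷ 2 = 15 remainder 1
15 ÷ 2 = 7 remainder 1
7 ÷ 2 = 3 remainder 1
3 ÷ 2 = 1 remainder 1
1 ÷ 2 = 0 remainder 1
Reading remainders bottom-up:
= 111111001001111


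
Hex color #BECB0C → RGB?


Hex: #BECB0C
R = BE₁₆ = 190
G = CB₁₆ = 203
B = 0C₁₆ = 12
= RGB(190, 203, 12)


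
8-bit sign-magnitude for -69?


Sign bit: 1 (negative)
Magnitude: 69 = 1000101
= 11000101


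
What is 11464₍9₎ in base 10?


Positional values (base 9):
  4 × 9^0 = 4 × 1 = 4
  6 × 9^1 = 6 × 9 = 54
  4 × 9^2 = 4 × 81 = 324
  1 × 9^3 = 1 × 729 = 729
  1 × 9^4 = 1 × 6561 = 6561
Sum = 4 + 54 + 324 + 729 + 6561
= 7672


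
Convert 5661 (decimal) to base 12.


Divide by 12 repeatedly:
5661 ÷ 12 = 471 remainder 9
471 ÷ 12 = 39 remainder 3
39 ÷ 12 = 3 remainder 3
3 ÷ 12 = 0 remainder 3
Reading remainders bottom-up:
= 3339


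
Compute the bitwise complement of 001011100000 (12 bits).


Original: 001011100000
Invert all bits:
  bit 0: 0 → 1
  bit 1: 0 → 1
  bit 2: 1 → 0
  bit 3: 0 → 1
  bit 4: 1 → 0
  bit 5: 1 → 0
  bit 6: 1 → 0
  bit 7: 0 → 1
  bit 8: 0 → 1
  bit 9: 0 → 1
  bit 10: 0 → 1
  bit 11: 0 → 1
= 110100011111


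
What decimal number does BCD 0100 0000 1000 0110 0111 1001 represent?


Each 4-bit group → digit:
  0100 → 4
  0000 → 0
  1000 → 8
  0110 → 6
  0111 → 7
  1001 → 9
= 408679


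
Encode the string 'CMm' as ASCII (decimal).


String: 'CMm'  (3 characters)
Per-character ASCII lookup:
  'C': uppercase starts at 65: 'C' = 65 + 2 = 67
  'M': uppercase starts at 65: 'M' = 65 + 12 = 77
  'm': lowercase starts at 97: 'm' = 97 + 12 = 109
= 67 77 109


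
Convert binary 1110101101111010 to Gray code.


Binary: 1110101101111010
Gray code: G = B XOR (B >> 1)
B >> 1 = 0111010110111101
1110101101111010 XOR 0111010110111101:
  1 XOR 0 = 1
  1 XOR 1 = 0
  1 XOR 1 = 0
  0 XOR 1 = 1
  1 XOR 0 = 1
  0 XOR 1 = 1
  1 XOR 0 = 1
  1 XOR 1 = 0
  0 XOR 1 = 1
  1 XOR 0 = 1
  1 XOR 1 = 0
  1 XOR 1 = 0
  1 XOR 1 = 0
  0 XOR 1 = 1
  1 XOR 0 = 1
  0 XOR 1 = 1
= 1001111011000111


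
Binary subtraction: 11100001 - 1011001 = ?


Align and subtract column by column (LSB to MSB, borrowing when needed):
  11100001
- 01011001
  --------
  col 0: (1 - 0 borrow-in) - 1 → 1 - 1 = 0, borrow out 0
  col 1: (0 - 0 borrow-in) - 0 → 0 - 0 = 0, borrow out 0
  col 2: (0 - 0 borrow-in) - 0 → 0 - 0 = 0, borrow out 0
  col 3: (0 - 0 borrow-in) - 1 → borrow from next column: (0+2) - 1 = 1, borrow out 1
  col 4: (0 - 1 borrow-in) - 1 → borrow from next column: (-1+2) - 1 = 0, borrow out 1
  col 5: (1 - 1 borrow-in) - 0 → 0 - 0 = 0, borrow out 0
  col 6: (1 - 0 borrow-in) - 1 → 1 - 1 = 0, borrow out 0
  col 7: (1 - 0 borrow-in) - 0 → 1 - 0 = 1, borrow out 0
Reading bits MSB→LSB: 10001000
Strip leading zeros: 10001000
= 10001000


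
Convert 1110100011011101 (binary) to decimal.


Positional values:
Bit 0: 1 × 2^0 = 1
Bit 2: 1 × 2^2 = 4
Bit 3: 1 × 2^3 = 8
Bit 4: 1 × 2^4 = 16
Bit 6: 1 × 2^6 = 64
Bit 7: 1 × 2^7 = 128
Bit 11: 1 × 2^11 = 2048
Bit 13: 1 × 2^13 = 8192
Bit 14: 1 × 2^14 = 16384
Bit 15: 1 × 2^15 = 32768
Sum = 1 + 4 + 8 + 16 + 64 + 128 + 2048 + 8192 + 16384 + 32768
= 59613


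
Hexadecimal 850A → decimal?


Positional values:
Position 0: A × 16^0 = 10 × 1 = 10
Position 1: 0 × 16^1 = 0 × 16 = 0
Position 2: 5 × 16^2 = 5 × 256 = 1280
Position 3: 8 × 16^3 = 8 × 4096 = 32768
Sum = 10 + 0 + 1280 + 32768
= 34058


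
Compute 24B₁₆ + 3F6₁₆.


Align and add column by column (LSB to MSB, each column mod 16 with carry):
  024B
+ 03F6
  ----
  col 0: B(11) + 6(6) + 0 (carry in) = 17 → 1(1), carry out 1
  col 1: 4(4) + F(15) + 1 (carry in) = 20 → 4(4), carry out 1
  col 2: 2(2) + 3(3) + 1 (carry in) = 6 → 6(6), carry out 0
  col 3: 0(0) + 0(0) + 0 (carry in) = 0 → 0(0), carry out 0
Reading digits MSB→LSB: 0641
Strip leading zeros: 641
= 0x641


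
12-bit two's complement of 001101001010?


Original: 001101001010
Step 1 - Invert all bits: 110010110101
Step 2 - Add 1: 110010110101 + 1
= 110010110110 (represents -842)


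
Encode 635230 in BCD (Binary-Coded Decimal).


Each digit → 4-bit binary:
  6 → 0110
  3 → 0011
  5 → 0101
  2 → 0010
  3 → 0011
  0 → 0000
= 0110 0011 0101 0010 0011 0000


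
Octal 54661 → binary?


Each octal digit → 3 binary bits:
  5 = 101
  4 = 100
  6 = 110
  6 = 110
  1 = 001
Concatenate: 101 100 110 110 001
= 101100110110001


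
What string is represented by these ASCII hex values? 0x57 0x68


Codes (hex): 0x57 0x68
Per-code ASCII lookup:
  0x57 = 87  (range 65-90: uppercase, 87 - 65 = 22) → 'W'
  0x68 = 104  (range 97-122: lowercase, 104 - 97 = 7) → 'h'
= 'Wh'


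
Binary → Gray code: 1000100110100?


Binary: 1000100110100
Gray code: G = B XOR (B >> 1)
B >> 1 = 0100010011010
1000100110100 XOR 0100010011010:
  1 XOR 0 = 1
  0 XOR 1 = 1
  0 XOR 0 = 0
  0 XOR 0 = 0
  1 XOR 0 = 1
  0 XOR 1 = 1
  0 XOR 0 = 0
  1 XOR 0 = 1
  1 XOR 1 = 0
  0 XOR 1 = 1
  1 XOR 0 = 1
  0 XOR 1 = 1
  0 XOR 0 = 0
= 1100110101110


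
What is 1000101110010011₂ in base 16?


Group into 4-bit nibbles: 1000101110010011
  1000 = 8
  1011 = B
  1001 = 9
  0011 = 3
= 0x8B93


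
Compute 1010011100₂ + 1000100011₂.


Align and add column by column (LSB to MSB, carry propagating):
  01010011100
+ 01000100011
  -----------
  col 0: 0 + 1 + 0 (carry in) = 1 → bit 1, carry out 0
  col 1: 0 + 1 + 0 (carry in) = 1 → bit 1, carry out 0
  col 2: 1 + 0 + 0 (carry in) = 1 → bit 1, carry out 0
  col 3: 1 + 0 + 0 (carry in) = 1 → bit 1, carry out 0
  col 4: 1 + 0 + 0 (carry in) = 1 → bit 1, carry out 0
  col 5: 0 + 1 + 0 (carry in) = 1 → bit 1, carry out 0
  col 6: 0 + 0 + 0 (carry in) = 0 → bit 0, carry out 0
  col 7: 1 + 0 + 0 (carry in) = 1 → bit 1, carry out 0
  col 8: 0 + 0 + 0 (carry in) = 0 → bit 0, carry out 0
  col 9: 1 + 1 + 0 (carry in) = 2 → bit 0, carry out 1
  col 10: 0 + 0 + 1 (carry in) = 1 → bit 1, carry out 0
Reading bits MSB→LSB: 10010111111
Strip leading zeros: 10010111111
= 10010111111


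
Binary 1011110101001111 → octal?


Group into 3-bit groups: 001011110101001111
  001 = 1
  011 = 3
  110 = 6
  101 = 5
  001 = 1
  111 = 7
= 0o136517


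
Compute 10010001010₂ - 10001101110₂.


Align and subtract column by column (LSB to MSB, borrowing when needed):
  10010001010
- 10001101110
  -----------
  col 0: (0 - 0 borrow-in) - 0 → 0 - 0 = 0, borrow out 0
  col 1: (1 - 0 borrow-in) - 1 → 1 - 1 = 0, borrow out 0
  col 2: (0 - 0 borrow-in) - 1 → borrow from next column: (0+2) - 1 = 1, borrow out 1
  col 3: (1 - 1 borrow-in) - 1 → borrow from next column: (0+2) - 1 = 1, borrow out 1
  col 4: (0 - 1 borrow-in) - 0 → borrow from next column: (-1+2) - 0 = 1, borrow out 1
  col 5: (0 - 1 borrow-in) - 1 → borrow from next column: (-1+2) - 1 = 0, borrow out 1
  col 6: (0 - 1 borrow-in) - 1 → borrow from next column: (-1+2) - 1 = 0, borrow out 1
  col 7: (1 - 1 borrow-in) - 0 → 0 - 0 = 0, borrow out 0
  col 8: (0 - 0 borrow-in) - 0 → 0 - 0 = 0, borrow out 0
  col 9: (0 - 0 borrow-in) - 0 → 0 - 0 = 0, borrow out 0
  col 10: (1 - 0 borrow-in) - 1 → 1 - 1 = 0, borrow out 0
Reading bits MSB→LSB: 00000011100
Strip leading zeros: 11100
= 11100


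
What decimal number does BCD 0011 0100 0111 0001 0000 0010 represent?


Each 4-bit group → digit:
  0011 → 3
  0100 → 4
  0111 → 7
  0001 → 1
  0000 → 0
  0010 → 2
= 347102


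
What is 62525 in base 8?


Divide by 8 repeatedly:
62525 ÷ 8 = 7815 remainder 5
7815 ÷ 8 = 976 remainder 7
976 ÷ 8 = 122 remainder 0
122 ÷ 8 = 15 remainder 2
15 ÷ 8 = 1 remainder 7
1 ÷ 8 = 0 remainder 1
Reading remainders bottom-up:
= 0o172075


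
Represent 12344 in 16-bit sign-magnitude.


Sign bit: 0 (positive)
Magnitude: 12344 = 011000000111000
= 0011000000111000


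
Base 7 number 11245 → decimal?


Positional values (base 7):
  5 × 7^0 = 5 × 1 = 5
  4 × 7^1 = 4 × 7 = 28
  2 × 7^2 = 2 × 49 = 98
  1 × 7^3 = 1 × 343 = 343
  1 × 7^4 = 1 × 2401 = 2401
Sum = 5 + 28 + 98 + 343 + 2401
= 2875


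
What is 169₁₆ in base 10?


Positional values:
Position 0: 9 × 16^0 = 9 × 1 = 9
Position 1: 6 × 16^1 = 6 × 16 = 96
Position 2: 1 × 16^2 = 1 × 256 = 256
Sum = 9 + 96 + 256
= 361


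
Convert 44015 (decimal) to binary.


Divide by 2 repeatedly:
44015 ÷ 2 = 22007 remainder 1
22007 ÷ 2 = 11003 remainder 1
11003 ÷ 2 = 5501 remainder 1
5501 ÷ 2 = 2750 remainder 1
2750 ÷ 2 = 1375 remainder 0
1375 ÷ 2 = 687 remainder 1
687 ÷ 2 = 343 remainder 1
343 ÷ 2 = 171 remainder 1
171 ÷ 2 = 85 remainder 1
85 ÷ 2 = 42 remainder 1
42 ÷ 2 = 21 remainder 0
21 ÷ 2 = 10 remainder 1
10 ÷ 2 = 5 remainder 0
5 ÷ 2 = 2 remainder 1
2 ÷ 2 = 1 remainder 0
1 ÷ 2 = 0 remainder 1
Reading remainders bottom-up:
= 1010101111101111


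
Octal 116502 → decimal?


Positional values:
Position 0: 2 × 8^0 = 2
Position 1: 0 × 8^1 = 0
Position 2: 5 × 8^2 = 320
Position 3: 6 × 8^3 = 3072
Position 4: 1 × 8^4 = 4096
Position 5: 1 × 8^5 = 32768
Sum = 2 + 0 + 320 + 3072 + 4096 + 32768
= 40258


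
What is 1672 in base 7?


Divide by 7 repeatedly:
1672 ÷ 7 = 238 remainder 6
238 ÷ 7 = 34 remainder 0
34 ÷ 7 = 4 remainder 6
4 ÷ 7 = 0 remainder 4
Reading remainders bottom-up:
= 4606


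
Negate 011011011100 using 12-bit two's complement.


Original: 011011011100
Step 1 - Invert all bits: 100100100011
Step 2 - Add 1: 100100100011 + 1
= 100100100100 (represents -1756)


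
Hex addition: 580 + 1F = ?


Align and add column by column (LSB to MSB, each column mod 16 with carry):
  0580
+ 001F
  ----
  col 0: 0(0) + F(15) + 0 (carry in) = 15 → F(15), carry out 0
  col 1: 8(8) + 1(1) + 0 (carry in) = 9 → 9(9), carry out 0
  col 2: 5(5) + 0(0) + 0 (carry in) = 5 → 5(5), carry out 0
  col 3: 0(0) + 0(0) + 0 (carry in) = 0 → 0(0), carry out 0
Reading digits MSB→LSB: 059F
Strip leading zeros: 59F
= 0x59F


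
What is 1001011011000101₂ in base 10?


Positional values:
Bit 0: 1 × 2^0 = 1
Bit 2: 1 × 2^2 = 4
Bit 6: 1 × 2^6 = 64
Bit 7: 1 × 2^7 = 128
Bit 9: 1 × 2^9 = 512
Bit 10: 1 × 2^10 = 1024
Bit 12: 1 × 2^12 = 4096
Bit 15: 1 × 2^15 = 32768
Sum = 1 + 4 + 64 + 128 + 512 + 1024 + 4096 + 32768
= 38597


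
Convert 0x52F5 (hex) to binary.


Each hex digit → 4 binary bits:
  5 = 0101
  2 = 0010
  F = 1111
  5 = 0101
Concatenate: 0101 0010 1111 0101
= 0101001011110101


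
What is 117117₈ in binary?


Each octal digit → 3 binary bits:
  1 = 001
  1 = 001
  7 = 111
  1 = 001
  1 = 001
  7 = 111
Concatenate: 001 001 111 001 001 111
= 001001111001001111


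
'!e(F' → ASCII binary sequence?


String: '!e(F'  (4 characters)
Per-character ASCII lookup:
  '!': special character: '!' = 33 → 100001
  'e': lowercase starts at 97: 'e' = 97 + 4 = 101 → 1100101
  '(': special character: '(' = 40 → 101000
  'F': uppercase starts at 65: 'F' = 65 + 5 = 70 → 1000110
= 100001 1100101 101000 1000110


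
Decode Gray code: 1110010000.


Gray code: 1110010000
MSB stays the same: 1
Each subsequent bit = prev_binary XOR current_gray:
  B[1] = 1 XOR 1 = 0
  B[2] = 0 XOR 1 = 1
  B[3] = 1 XOR 0 = 1
  B[4] = 1 XOR 0 = 1
  B[5] = 1 XOR 1 = 0
  B[6] = 0 XOR 0 = 0
  B[7] = 0 XOR 0 = 0
  B[8] = 0 XOR 0 = 0
  B[9] = 0 XOR 0 = 0
= 1011100000 (736 decimal)


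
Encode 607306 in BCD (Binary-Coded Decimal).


Each digit → 4-bit binary:
  6 → 0110
  0 → 0000
  7 → 0111
  3 → 0011
  0 → 0000
  6 → 0110
= 0110 0000 0111 0011 0000 0110


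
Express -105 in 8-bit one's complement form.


Original: 01101001
Invert all bits:
  bit 0: 0 → 1
  bit 1: 1 → 0
  bit 2: 1 → 0
  bit 3: 0 → 1
  bit 4: 1 → 0
  bit 5: 0 → 1
  bit 6: 0 → 1
  bit 7: 1 → 0
= 10010110


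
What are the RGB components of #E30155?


Hex: #E30155
R = E3₁₆ = 227
G = 01₁₆ = 1
B = 55₁₆ = 85
= RGB(227, 1, 85)


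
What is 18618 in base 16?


Divide by 16 repeatedly:
18618 ÷ 16 = 1163 remainder 10 (A)
1163 ÷ 16 = 72 remainder 11 (B)
72 ÷ 16 = 4 remainder 8 (8)
4 ÷ 16 = 0 remainder 4 (4)
Reading remainders bottom-up:
= 0x48BA


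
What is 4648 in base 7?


Divide by 7 repeatedly:
4648 ÷ 7 = 664 remainder 0
664 ÷ 7 = 94 remainder 6
94 ÷ 7 = 13 remainder 3
13 ÷ 7 = 1 remainder 6
1 ÷ 7 = 0 remainder 1
Reading remainders bottom-up:
= 16360


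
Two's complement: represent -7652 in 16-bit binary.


Original: 0001110111100100
Step 1 - Invert all bits: 1110001000011011
Step 2 - Add 1: 1110001000011011 + 1
= 1110001000011100 (represents -7652)


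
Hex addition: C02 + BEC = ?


Align and add column by column (LSB to MSB, each column mod 16 with carry):
  0C02
+ 0BEC
  ----
  col 0: 2(2) + C(12) + 0 (carry in) = 14 → E(14), carry out 0
  col 1: 0(0) + E(14) + 0 (carry in) = 14 → E(14), carry out 0
  col 2: C(12) + B(11) + 0 (carry in) = 23 → 7(7), carry out 1
  col 3: 0(0) + 0(0) + 1 (carry in) = 1 → 1(1), carry out 0
Reading digits MSB→LSB: 17EE
Strip leading zeros: 17EE
= 0x17EE


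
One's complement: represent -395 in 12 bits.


Original: 000110001011
Invert all bits:
  bit 0: 0 → 1
  bit 1: 0 → 1
  bit 2: 0 → 1
  bit 3: 1 → 0
  bit 4: 1 → 0
  bit 5: 0 → 1
  bit 6: 0 → 1
  bit 7: 0 → 1
  bit 8: 1 → 0
  bit 9: 0 → 1
  bit 10: 1 → 0
  bit 11: 1 → 0
= 111001110100


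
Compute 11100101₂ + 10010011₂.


Align and add column by column (LSB to MSB, carry propagating):
  011100101
+ 010010011
  ---------
  col 0: 1 + 1 + 0 (carry in) = 2 → bit 0, carry out 1
  col 1: 0 + 1 + 1 (carry in) = 2 → bit 0, carry out 1
  col 2: 1 + 0 + 1 (carry in) = 2 → bit 0, carry out 1
  col 3: 0 + 0 + 1 (carry in) = 1 → bit 1, carry out 0
  col 4: 0 + 1 + 0 (carry in) = 1 → bit 1, carry out 0
  col 5: 1 + 0 + 0 (carry in) = 1 → bit 1, carry out 0
  col 6: 1 + 0 + 0 (carry in) = 1 → bit 1, carry out 0
  col 7: 1 + 1 + 0 (carry in) = 2 → bit 0, carry out 1
  col 8: 0 + 0 + 1 (carry in) = 1 → bit 1, carry out 0
Reading bits MSB→LSB: 101111000
Strip leading zeros: 101111000
= 101111000


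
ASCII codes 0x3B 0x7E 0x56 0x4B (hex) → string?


Codes (hex): 0x3B 0x7E 0x56 0x4B
Per-code ASCII lookup:
  0x3B = 59  (special character) → ';'
  0x7E = 126  (special character) → '~'
  0x56 = 86  (range 65-90: uppercase, 86 - 65 = 21) → 'V'
  0x4B = 75  (range 65-90: uppercase, 75 - 65 = 10) → 'K'
= ';~VK'


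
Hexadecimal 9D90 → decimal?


Positional values:
Position 0: 0 × 16^0 = 0 × 1 = 0
Position 1: 9 × 16^1 = 9 × 16 = 144
Position 2: D × 16^2 = 13 × 256 = 3328
Position 3: 9 × 16^3 = 9 × 4096 = 36864
Sum = 0 + 144 + 3328 + 36864
= 40336


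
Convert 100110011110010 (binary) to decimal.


Positional values:
Bit 1: 1 × 2^1 = 2
Bit 4: 1 × 2^4 = 16
Bit 5: 1 × 2^5 = 32
Bit 6: 1 × 2^6 = 64
Bit 7: 1 × 2^7 = 128
Bit 10: 1 × 2^10 = 1024
Bit 11: 1 × 2^11 = 2048
Bit 14: 1 × 2^14 = 16384
Sum = 2 + 16 + 32 + 64 + 128 + 1024 + 2048 + 16384
= 19698


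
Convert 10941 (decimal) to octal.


Divide by 8 repeatedly:
10941 ÷ 8 = 1367 remainder 5
1367 ÷ 8 = 170 remainder 7
170 ÷ 8 = 21 remainder 2
21 ÷ 8 = 2 remainder 5
2 ÷ 8 = 0 remainder 2
Reading remainders bottom-up:
= 0o25275


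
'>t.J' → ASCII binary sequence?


String: '>t.J'  (4 characters)
Per-character ASCII lookup:
  '>': special character: '>' = 62 → 111110
  't': lowercase starts at 97: 't' = 97 + 19 = 116 → 1110100
  '.': special character: '.' = 46 → 101110
  'J': uppercase starts at 65: 'J' = 65 + 9 = 74 → 1001010
= 111110 1110100 101110 1001010


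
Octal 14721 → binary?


Each octal digit → 3 binary bits:
  1 = 001
  4 = 100
  7 = 111
  2 = 010
  1 = 001
Concatenate: 001 100 111 010 001
= 001100111010001


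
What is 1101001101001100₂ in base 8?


Group into 3-bit groups: 001101001101001100
  001 = 1
  101 = 5
  001 = 1
  101 = 5
  001 = 1
  100 = 4
= 0o151514


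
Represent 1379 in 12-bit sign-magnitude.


Sign bit: 0 (positive)
Magnitude: 1379 = 10101100011
= 010101100011


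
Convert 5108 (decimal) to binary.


Divide by 2 repeatedly:
5108 ÷ 2 = 2554 remainder 0
2554 ÷ 2 = 1277 remainder 0
1277 ÷ 2 = 638 remainder 1
638 ÷ 2 = 319 remainder 0
319 ÷ 2 = 159 remainder 1
159 ÷ 2 = 79 remainder 1
79 ÷ 2 = 39 remainder 1
39 ÷ 2 = 19 remainder 1
19 ÷ 2 = 9 remainder 1
9 ÷ 2 = 4 remainder 1
4 ÷ 2 = 2 remainder 0
2 ÷ 2 = 1 remainder 0
1 ÷ 2 = 0 remainder 1
Reading remainders bottom-up:
= 1001111110100


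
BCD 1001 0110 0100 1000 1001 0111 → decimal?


Each 4-bit group → digit:
  1001 → 9
  0110 → 6
  0100 → 4
  1000 → 8
  1001 → 9
  0111 → 7
= 964897


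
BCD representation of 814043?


Each digit → 4-bit binary:
  8 → 1000
  1 → 0001
  4 → 0100
  0 → 0000
  4 → 0100
  3 → 0011
= 1000 0001 0100 0000 0100 0011


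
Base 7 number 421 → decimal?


Positional values (base 7):
  1 × 7^0 = 1 × 1 = 1
  2 × 7^1 = 2 × 7 = 14
  4 × 7^2 = 4 × 49 = 196
Sum = 1 + 14 + 196
= 211


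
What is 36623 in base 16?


Divide by 16 repeatedly:
36623 ÷ 16 = 2288 remainder 15 (F)
2288 ÷ 16 = 143 remainder 0 (0)
143 ÷ 16 = 8 remainder 15 (F)
8 ÷ 16 = 0 remainder 8 (8)
Reading remainders bottom-up:
= 0x8F0F


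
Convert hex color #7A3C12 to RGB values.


Hex: #7A3C12
R = 7A₁₆ = 122
G = 3C₁₆ = 60
B = 12₁₆ = 18
= RGB(122, 60, 18)


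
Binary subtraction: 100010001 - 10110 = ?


Align and subtract column by column (LSB to MSB, borrowing when needed):
  100010001
- 000010110
  ---------
  col 0: (1 - 0 borrow-in) - 0 → 1 - 0 = 1, borrow out 0
  col 1: (0 - 0 borrow-in) - 1 → borrow from next column: (0+2) - 1 = 1, borrow out 1
  col 2: (0 - 1 borrow-in) - 1 → borrow from next column: (-1+2) - 1 = 0, borrow out 1
  col 3: (0 - 1 borrow-in) - 0 → borrow from next column: (-1+2) - 0 = 1, borrow out 1
  col 4: (1 - 1 borrow-in) - 1 → borrow from next column: (0+2) - 1 = 1, borrow out 1
  col 5: (0 - 1 borrow-in) - 0 → borrow from next column: (-1+2) - 0 = 1, borrow out 1
  col 6: (0 - 1 borrow-in) - 0 → borrow from next column: (-1+2) - 0 = 1, borrow out 1
  col 7: (0 - 1 borrow-in) - 0 → borrow from next column: (-1+2) - 0 = 1, borrow out 1
  col 8: (1 - 1 borrow-in) - 0 → 0 - 0 = 0, borrow out 0
Reading bits MSB→LSB: 011111011
Strip leading zeros: 11111011
= 11111011


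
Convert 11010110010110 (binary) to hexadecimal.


Group into 4-bit nibbles: 0011010110010110
  0011 = 3
  0101 = 5
  1001 = 9
  0110 = 6
= 0x3596


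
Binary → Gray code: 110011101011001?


Binary: 110011101011001
Gray code: G = B XOR (B >> 1)
B >> 1 = 011001110101100
110011101011001 XOR 011001110101100:
  1 XOR 0 = 1
  1 XOR 1 = 0
  0 XOR 1 = 1
  0 XOR 0 = 0
  1 XOR 0 = 1
  1 XOR 1 = 0
  1 XOR 1 = 0
  0 XOR 1 = 1
  1 XOR 0 = 1
  0 XOR 1 = 1
  1 XOR 0 = 1
  1 XOR 1 = 0
  0 XOR 1 = 1
  0 XOR 0 = 0
  1 XOR 0 = 1
= 101010011110101


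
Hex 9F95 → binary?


Each hex digit → 4 binary bits:
  9 = 1001
  F = 1111
  9 = 1001
  5 = 0101
Concatenate: 1001 1111 1001 0101
= 1001111110010101


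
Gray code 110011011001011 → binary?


Gray code: 110011011001011
MSB stays the same: 1
Each subsequent bit = prev_binary XOR current_gray:
  B[1] = 1 XOR 1 = 0
  B[2] = 0 XOR 0 = 0
  B[3] = 0 XOR 0 = 0
  B[4] = 0 XOR 1 = 1
  B[5] = 1 XOR 1 = 0
  B[6] = 0 XOR 0 = 0
  B[7] = 0 XOR 1 = 1
  B[8] = 1 XOR 1 = 0
  B[9] = 0 XOR 0 = 0
  B[10] = 0 XOR 0 = 0
  B[11] = 0 XOR 1 = 1
  B[12] = 1 XOR 0 = 1
  B[13] = 1 XOR 1 = 0
  B[14] = 0 XOR 1 = 1
= 100010010001101 (17549 decimal)


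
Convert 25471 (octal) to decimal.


Positional values:
Position 0: 1 × 8^0 = 1
Position 1: 7 × 8^1 = 56
Position 2: 4 × 8^2 = 256
Position 3: 5 × 8^3 = 2560
Position 4: 2 × 8^4 = 8192
Sum = 1 + 56 + 256 + 2560 + 8192
= 11065


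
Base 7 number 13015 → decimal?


Positional values (base 7):
  5 × 7^0 = 5 × 1 = 5
  1 × 7^1 = 1 × 7 = 7
  0 × 7^2 = 0 × 49 = 0
  3 × 7^3 = 3 × 343 = 1029
  1 × 7^4 = 1 × 2401 = 2401
Sum = 5 + 7 + 0 + 1029 + 2401
= 3442


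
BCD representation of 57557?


Each digit → 4-bit binary:
  5 → 0101
  7 → 0111
  5 → 0101
  5 → 0101
  7 → 0111
= 0101 0111 0101 0101 0111


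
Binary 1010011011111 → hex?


Group into 4-bit nibbles: 0001010011011111
  0001 = 1
  0100 = 4
  1101 = D
  1111 = F
= 0x14DF


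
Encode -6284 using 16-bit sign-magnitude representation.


Sign bit: 1 (negative)
Magnitude: 6284 = 001100010001100
= 1001100010001100


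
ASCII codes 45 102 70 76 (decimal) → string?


Codes (decimal): 45 102 70 76
Per-code ASCII lookup:
  45  (special character) → '-'
  102  (range 97-122: lowercase, 102 - 97 = 5) → 'f'
  70  (range 65-90: uppercase, 70 - 65 = 5) → 'F'
  76  (range 65-90: uppercase, 76 - 65 = 11) → 'L'
= '-fFL'


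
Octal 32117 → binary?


Each octal digit → 3 binary bits:
  3 = 011
  2 = 010
  1 = 001
  1 = 001
  7 = 111
Concatenate: 011 010 001 001 111
= 011010001001111


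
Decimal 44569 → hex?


Divide by 16 repeatedly:
44569 ÷ 16 = 2785 remainder 9 (9)
2785 ÷ 16 = 174 remainder 1 (1)
174 ÷ 16 = 10 remainder 14 (E)
10 ÷ 16 = 0 remainder 10 (A)
Reading remainders bottom-up:
= 0xAE19


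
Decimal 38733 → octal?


Divide by 8 repeatedly:
38733 ÷ 8 = 4841 remainder 5
4841 ÷ 8 = 605 remainder 1
605 ÷ 8 = 75 remainder 5
75 ÷ 8 = 9 remainder 3
9 ÷ 8 = 1 remainder 1
1 ÷ 8 = 0 remainder 1
Reading remainders bottom-up:
= 0o113515


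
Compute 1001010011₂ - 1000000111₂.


Align and subtract column by column (LSB to MSB, borrowing when needed):
  1001010011
- 1000000111
  ----------
  col 0: (1 - 0 borrow-in) - 1 → 1 - 1 = 0, borrow out 0
  col 1: (1 - 0 borrow-in) - 1 → 1 - 1 = 0, borrow out 0
  col 2: (0 - 0 borrow-in) - 1 → borrow from next column: (0+2) - 1 = 1, borrow out 1
  col 3: (0 - 1 borrow-in) - 0 → borrow from next column: (-1+2) - 0 = 1, borrow out 1
  col 4: (1 - 1 borrow-in) - 0 → 0 - 0 = 0, borrow out 0
  col 5: (0 - 0 borrow-in) - 0 → 0 - 0 = 0, borrow out 0
  col 6: (1 - 0 borrow-in) - 0 → 1 - 0 = 1, borrow out 0
  col 7: (0 - 0 borrow-in) - 0 → 0 - 0 = 0, borrow out 0
  col 8: (0 - 0 borrow-in) - 0 → 0 - 0 = 0, borrow out 0
  col 9: (1 - 0 borrow-in) - 1 → 1 - 1 = 0, borrow out 0
Reading bits MSB→LSB: 0001001100
Strip leading zeros: 1001100
= 1001100
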